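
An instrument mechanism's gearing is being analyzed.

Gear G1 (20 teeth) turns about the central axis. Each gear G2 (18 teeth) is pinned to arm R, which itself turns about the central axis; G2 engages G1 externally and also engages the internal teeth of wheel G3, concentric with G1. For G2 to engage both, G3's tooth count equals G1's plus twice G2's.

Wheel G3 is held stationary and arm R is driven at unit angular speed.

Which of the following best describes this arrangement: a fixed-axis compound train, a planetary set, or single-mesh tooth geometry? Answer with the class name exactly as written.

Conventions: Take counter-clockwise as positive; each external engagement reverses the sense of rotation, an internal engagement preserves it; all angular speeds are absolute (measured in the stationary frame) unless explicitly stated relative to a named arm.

recognized (axles ride arm R): planetary set, 20/18/56 teeth
classification: planetary set

planetary set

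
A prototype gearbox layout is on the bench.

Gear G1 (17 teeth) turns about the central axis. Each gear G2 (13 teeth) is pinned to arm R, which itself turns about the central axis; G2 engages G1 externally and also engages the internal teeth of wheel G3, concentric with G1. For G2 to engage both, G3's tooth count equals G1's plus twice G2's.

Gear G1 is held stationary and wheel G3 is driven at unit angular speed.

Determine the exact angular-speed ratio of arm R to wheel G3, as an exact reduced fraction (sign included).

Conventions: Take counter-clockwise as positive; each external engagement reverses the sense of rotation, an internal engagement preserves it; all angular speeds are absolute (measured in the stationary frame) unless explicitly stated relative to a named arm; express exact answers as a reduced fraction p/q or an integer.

planetary set (17T centre, 13T on arm, 43T internal) — Willis relation
ring teeth: 17 + 2·13 = 43
17(ω_sun−ω_arm) = −43(ω_ring−ω_arm),  ω_sun = 0, ω_ring = 1
17(0−ω_arm) = −43(1−ω_arm)  ⇒  60·ω_arm = 43  ⇒  ω_arm = 43/60
ω_out/ω_in = 43/60

43/60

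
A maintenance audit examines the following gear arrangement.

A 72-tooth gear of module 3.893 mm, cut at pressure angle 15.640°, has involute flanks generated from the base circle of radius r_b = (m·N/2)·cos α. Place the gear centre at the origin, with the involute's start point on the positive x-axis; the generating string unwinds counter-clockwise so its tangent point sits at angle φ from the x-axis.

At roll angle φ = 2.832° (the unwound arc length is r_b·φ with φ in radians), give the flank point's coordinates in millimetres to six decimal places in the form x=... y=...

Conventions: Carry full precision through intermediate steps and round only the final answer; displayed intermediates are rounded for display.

x=135.123721 y=0.005431

recognized (one wheel, involute flank): single-mesh tooth geometry, m = 3.893, N = 72
pitch radius r_p = m·N/2 = 3.893·72/2 = 140.148000
base radius r_b = r_p·cos α = 140.148000·cos 15.640° = 134.958963
roll angle φ = 2.832° = 0.04942772 rad
x = r_b·(cos φ + φ·sin φ) = 135.123721
y = r_b·(sin φ − φ·cos φ) = 0.005431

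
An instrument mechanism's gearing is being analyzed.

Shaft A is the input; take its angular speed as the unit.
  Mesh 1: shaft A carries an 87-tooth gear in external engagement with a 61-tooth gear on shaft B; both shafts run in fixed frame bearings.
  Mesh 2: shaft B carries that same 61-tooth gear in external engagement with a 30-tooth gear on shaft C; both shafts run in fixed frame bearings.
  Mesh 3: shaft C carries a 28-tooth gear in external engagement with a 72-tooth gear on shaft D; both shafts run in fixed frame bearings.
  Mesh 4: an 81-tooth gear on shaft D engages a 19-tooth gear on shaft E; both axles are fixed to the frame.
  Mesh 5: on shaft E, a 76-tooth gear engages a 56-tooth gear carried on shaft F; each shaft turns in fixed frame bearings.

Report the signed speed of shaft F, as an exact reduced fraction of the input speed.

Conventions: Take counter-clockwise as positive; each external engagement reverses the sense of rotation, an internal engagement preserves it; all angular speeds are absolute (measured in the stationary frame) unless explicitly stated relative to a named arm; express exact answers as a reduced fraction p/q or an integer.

5-mesh fixed-axis compound train (all bearings frame-fixed)
mesh 1 [87T→61T]: |ω|/ω_in = 1×87/61 = 87/61, sense flips to −
mesh 2 [61T→30T]: |ω|/ω_in = (87/61)×61/30 = 29/10, sense flips to +
mesh 3 [28T→72T]: |ω|/ω_in = (29/10)×28/72 = 203/180, sense flips to −
mesh 4 [81T→19T]: |ω|/ω_in = (203/180)×81/19 = 1827/380, sense flips to +
mesh 5 [76T→56T]: |ω|/ω_in = (1827/380)×76/56 = 261/40, sense flips to −
signed output speed (× input speed) = -261/40

-261/40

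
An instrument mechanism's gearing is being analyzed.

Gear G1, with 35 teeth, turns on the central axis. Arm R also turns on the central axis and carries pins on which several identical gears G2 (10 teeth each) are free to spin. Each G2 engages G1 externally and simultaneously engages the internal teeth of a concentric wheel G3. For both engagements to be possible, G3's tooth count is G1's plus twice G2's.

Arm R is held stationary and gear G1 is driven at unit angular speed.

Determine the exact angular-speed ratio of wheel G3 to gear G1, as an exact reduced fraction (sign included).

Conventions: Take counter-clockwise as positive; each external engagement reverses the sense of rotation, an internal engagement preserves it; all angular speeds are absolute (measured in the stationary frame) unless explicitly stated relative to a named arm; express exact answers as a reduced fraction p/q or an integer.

topology: planetary set — G1 35T / G2 10T / G3 55T, arm = carrier (Willis)
ring teeth: 35 + 2·10 = 55
35(ω_sun−ω_arm) = −55(ω_ring−ω_arm),  ω_arm = 0, ω_sun = 1
ω_ring = 0 − (35/55)(1−0) = -7/11
ω_out/ω_in = -7/11

-7/11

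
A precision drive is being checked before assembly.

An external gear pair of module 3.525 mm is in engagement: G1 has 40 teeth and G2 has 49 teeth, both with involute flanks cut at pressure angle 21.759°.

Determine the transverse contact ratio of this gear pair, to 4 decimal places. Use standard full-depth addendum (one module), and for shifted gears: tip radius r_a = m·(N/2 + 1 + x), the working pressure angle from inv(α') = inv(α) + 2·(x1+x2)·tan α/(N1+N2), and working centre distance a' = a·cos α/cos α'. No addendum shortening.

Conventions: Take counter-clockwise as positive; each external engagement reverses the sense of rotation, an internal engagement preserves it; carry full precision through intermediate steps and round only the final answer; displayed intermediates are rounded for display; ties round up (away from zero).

recognized (one external pair, fixed centres): single-mesh tooth geometry, m = 3.525, N1 = 40, N2 = 49
base radii: r_b1 = 65.476969, r_b2 = 80.209287
tip radii: r_a1 = 74.025000, r_a2 = 89.887500
no profile shift: α' = α, a' = a
action lengths: √(r_a1²−r_b1²) = 34.532118, √(r_a2²−r_b2²) = 40.573796
base pitch p_b = π·m·cos α = 10.285098
CR = (34.532118 + 40.573796 − 156.862500·sin 21.75900°)/10.285098 = 1.648644
contact ratio ≈ 1.6486

1.6486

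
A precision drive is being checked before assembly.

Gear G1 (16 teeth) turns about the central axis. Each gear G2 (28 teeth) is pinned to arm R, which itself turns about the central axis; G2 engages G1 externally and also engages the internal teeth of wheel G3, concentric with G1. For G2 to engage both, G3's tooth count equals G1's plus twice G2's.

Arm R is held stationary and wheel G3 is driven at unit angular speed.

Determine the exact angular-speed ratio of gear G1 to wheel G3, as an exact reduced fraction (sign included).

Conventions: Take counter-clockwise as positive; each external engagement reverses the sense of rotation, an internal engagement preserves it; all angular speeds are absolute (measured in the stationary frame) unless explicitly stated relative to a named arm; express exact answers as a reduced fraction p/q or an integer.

class = planetary set [G3 = 16+2·28 = 72; Willis about the carrier]
ring teeth: 16 + 2·28 = 72
16(ω_sun−ω_arm) = −72(ω_ring−ω_arm),  ω_arm = 0, ω_ring = 1
ω_sun = 0 − (72/16)(1−0) = -9/2
ω_out/ω_in = -9/2

-9/2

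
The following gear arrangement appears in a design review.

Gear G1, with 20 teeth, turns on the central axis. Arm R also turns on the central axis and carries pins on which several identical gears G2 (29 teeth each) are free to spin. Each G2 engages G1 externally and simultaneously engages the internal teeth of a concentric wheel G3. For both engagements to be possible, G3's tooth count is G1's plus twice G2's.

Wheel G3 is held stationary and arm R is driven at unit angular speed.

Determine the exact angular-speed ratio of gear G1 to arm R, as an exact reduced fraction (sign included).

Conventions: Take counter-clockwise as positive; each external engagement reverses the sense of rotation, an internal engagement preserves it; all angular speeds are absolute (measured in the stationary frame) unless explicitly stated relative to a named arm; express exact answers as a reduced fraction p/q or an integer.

topology: planetary set — G1 20T / G2 29T / G3 78T, arm = carrier (Willis)
ring teeth: 20 + 2·29 = 78
20(ω_sun−ω_arm) = −78(ω_ring−ω_arm),  ω_ring = 0, ω_arm = 1
ω_sun = 1 − (78/20)(0−1) = 49/10
ω_out/ω_in = 49/10

49/10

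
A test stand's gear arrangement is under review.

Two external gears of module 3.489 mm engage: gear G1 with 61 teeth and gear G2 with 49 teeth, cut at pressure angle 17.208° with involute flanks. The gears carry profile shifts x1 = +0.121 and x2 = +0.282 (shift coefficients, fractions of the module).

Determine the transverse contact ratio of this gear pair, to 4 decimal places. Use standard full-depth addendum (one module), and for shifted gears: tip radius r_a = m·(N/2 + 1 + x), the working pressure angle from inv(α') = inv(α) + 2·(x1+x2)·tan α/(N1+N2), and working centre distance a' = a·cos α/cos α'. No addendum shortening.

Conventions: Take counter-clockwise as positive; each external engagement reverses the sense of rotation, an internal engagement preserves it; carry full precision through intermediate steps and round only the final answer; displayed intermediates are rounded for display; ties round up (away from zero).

recognized (one external pair, fixed centres): single-mesh tooth geometry, m = 3.489, N1 = 61, N2 = 49
base radii: r_b1 = 101.651075, r_b2 = 81.654142
tip radii: r_a1 = 110.325669, r_a2 = 89.953398
inv(α') = inv(17.208°) + 2·(+0.121+0.282)·tan α/(61+49) = 0.01163776  ⇒  α' = 18.46325°
a' = a·cos α / cos α' = 191.8950·cos 17.208°/cos 18.46325° = 193.252508
action lengths: √(r_a1²−r_b1²) = 42.881375, √(r_a2²−r_b2²) = 37.738772
base pitch p_b = π·m·cos α = 10.470369
CR = (42.881375 + 37.738772 − 193.252508·sin 18.46325°)/10.470369 = 1.854546
contact ratio ≈ 1.8545

1.8545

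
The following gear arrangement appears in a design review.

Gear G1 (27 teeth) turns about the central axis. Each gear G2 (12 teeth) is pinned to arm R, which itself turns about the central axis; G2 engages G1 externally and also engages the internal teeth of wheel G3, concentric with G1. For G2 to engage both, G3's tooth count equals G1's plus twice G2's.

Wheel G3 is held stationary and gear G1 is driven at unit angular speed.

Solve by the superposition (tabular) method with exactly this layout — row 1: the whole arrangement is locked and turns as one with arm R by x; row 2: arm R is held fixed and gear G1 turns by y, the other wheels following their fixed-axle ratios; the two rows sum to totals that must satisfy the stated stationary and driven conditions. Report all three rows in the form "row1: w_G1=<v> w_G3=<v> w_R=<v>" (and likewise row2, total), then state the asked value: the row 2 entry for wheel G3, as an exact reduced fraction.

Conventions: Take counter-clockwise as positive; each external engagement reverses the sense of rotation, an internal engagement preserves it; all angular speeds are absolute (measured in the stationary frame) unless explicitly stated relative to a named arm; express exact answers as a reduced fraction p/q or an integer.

recognized (axles ride arm R): planetary set, 27/12/51 teeth
superposition row 1 [locked train]: every member turns x
row 2: sun turns y, ring = −(27/51)·y, arm 0
boundary: total ω_ring = x − (27/51)·y = 0 and total ω_sun = x + y = 1  ⇒  y = 17/26, x = 9/26
row 2 ring = −(27/51)·17/26 = -9/26
totals (row 1 + row 2): sun 9/26 + 17/26 = 1, ring 9/26 + (-9/26) = 0, arm 9/26 + 0 = 9/26
asked cell (row2, ring) = -9/26

row1: w_G1=9/26 w_G3=9/26 w_R=9/26
row2: w_G1=17/26 w_G3=-9/26 w_R=0
total: w_G1=1 w_G3=0 w_R=9/26
asked value: -9/26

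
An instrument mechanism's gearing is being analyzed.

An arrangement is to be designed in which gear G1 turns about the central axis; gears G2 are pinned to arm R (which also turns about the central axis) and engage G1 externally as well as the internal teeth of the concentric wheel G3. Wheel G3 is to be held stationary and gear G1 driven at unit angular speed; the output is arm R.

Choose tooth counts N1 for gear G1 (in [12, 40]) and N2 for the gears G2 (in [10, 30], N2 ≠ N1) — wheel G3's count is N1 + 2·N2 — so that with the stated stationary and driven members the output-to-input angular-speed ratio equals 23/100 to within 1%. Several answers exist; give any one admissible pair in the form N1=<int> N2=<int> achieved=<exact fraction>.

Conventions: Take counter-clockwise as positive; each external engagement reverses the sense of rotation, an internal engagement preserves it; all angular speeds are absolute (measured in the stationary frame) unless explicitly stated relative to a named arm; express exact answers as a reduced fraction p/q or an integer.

topology: planetary set — design target 23/100, arm = carrier (Willis)
Willis with ω_ring = 0: ω_arm/ω_sun = N1/(N1+N3); set equal to 23/100  ⇒  N3/N1 = 1/(23/100) − 1 = 77/23
N3 = N1 + 2·N2  ⇒  N2/N1 = (N3/N1 − 1)/2 = (77/23 − 1)/2 = 27/23
smallest multiple with N1 ≥ 12 and N2 ≥ 10: k = 1  ⇒  N1 = 1·23 = 23, N2 = 1·27 = 27 (N1 ≤ 40, N2 ≤ 30, N2 ≠ N1 ✓), N3 = 23 + 2·27 = 77
check: N1/(N1+N3) with N1 = 23, N3 = 77 gives 23/100; |achieved − target| = 0 ≤ 23/10000 ✓

N1=23 N2=27 achieved=23/100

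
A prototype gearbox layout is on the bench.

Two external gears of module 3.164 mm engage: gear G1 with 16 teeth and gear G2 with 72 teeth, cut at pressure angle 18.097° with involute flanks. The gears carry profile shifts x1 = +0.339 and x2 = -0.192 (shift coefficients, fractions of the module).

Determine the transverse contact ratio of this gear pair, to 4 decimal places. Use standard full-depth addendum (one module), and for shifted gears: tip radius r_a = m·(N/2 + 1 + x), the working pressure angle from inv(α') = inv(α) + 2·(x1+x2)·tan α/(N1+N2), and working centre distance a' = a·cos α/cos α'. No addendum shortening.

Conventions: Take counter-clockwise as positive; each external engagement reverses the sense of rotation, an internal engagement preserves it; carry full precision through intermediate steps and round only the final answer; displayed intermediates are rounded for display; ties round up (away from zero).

1.6258

recognized (one external pair, fixed centres): single-mesh tooth geometry, m = 3.164, N1 = 16, N2 = 72
base radii: r_b1 = 24.059866, r_b2 = 108.269397
tip radii: r_a1 = 29.548596, r_a2 = 116.460512
inv(α') = inv(18.097°) + 2·(+0.339-0.192)·tan α/(16+72) = 0.01203198  ⇒  α' = 18.66353°
a' = a·cos α / cos α' = 139.2160·cos 18.097°/cos 18.66353° = 139.674143
action lengths: √(r_a1²−r_b1²) = 17.153495, √(r_a2²−r_b2²) = 42.904412
base pitch p_b = π·m·cos α = 9.448287
CR = (17.153495 + 42.904412 − 139.674143·sin 18.66353°)/9.448287 = 1.625775
contact ratio ≈ 1.6258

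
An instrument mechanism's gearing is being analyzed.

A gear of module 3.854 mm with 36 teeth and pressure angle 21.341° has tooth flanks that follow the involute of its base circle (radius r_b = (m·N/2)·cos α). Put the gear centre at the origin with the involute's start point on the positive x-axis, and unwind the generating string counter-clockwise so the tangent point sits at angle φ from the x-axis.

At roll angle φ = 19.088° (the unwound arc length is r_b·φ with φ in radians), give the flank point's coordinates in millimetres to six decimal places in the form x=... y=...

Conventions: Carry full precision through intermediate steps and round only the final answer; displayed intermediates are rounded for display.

x=68.102107 y=0.787588

single-mesh involute tooth geometry (36T wheel at module 3.854)
pitch radius r_p = m·N/2 = 3.854·36/2 = 69.372000
base radius r_b = r_p·cos α = 69.372000·cos 21.341° = 64.615235
roll angle φ = 19.088° = 0.33314845 rad
x = r_b·(cos φ + φ·sin φ) = 68.102107
y = r_b·(sin φ − φ·cos φ) = 0.787588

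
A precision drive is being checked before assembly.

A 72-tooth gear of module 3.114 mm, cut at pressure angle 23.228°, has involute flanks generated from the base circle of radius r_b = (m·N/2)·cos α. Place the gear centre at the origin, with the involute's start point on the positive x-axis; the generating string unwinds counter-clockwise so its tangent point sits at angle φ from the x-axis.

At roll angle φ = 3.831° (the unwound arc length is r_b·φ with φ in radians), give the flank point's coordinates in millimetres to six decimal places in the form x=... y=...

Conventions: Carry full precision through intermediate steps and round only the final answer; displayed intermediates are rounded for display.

single-mesh involute tooth geometry (72T wheel at module 3.114)
pitch radius r_p = m·N/2 = 3.114·72/2 = 112.104000
base radius r_b = r_p·cos α = 112.104000·cos 23.228° = 103.017154
roll angle φ = 3.831° = 0.06686356 rad
x = r_b·(cos φ + φ·sin φ) = 103.247178
y = r_b·(sin φ − φ·cos φ) = 0.010260

x=103.247178 y=0.010260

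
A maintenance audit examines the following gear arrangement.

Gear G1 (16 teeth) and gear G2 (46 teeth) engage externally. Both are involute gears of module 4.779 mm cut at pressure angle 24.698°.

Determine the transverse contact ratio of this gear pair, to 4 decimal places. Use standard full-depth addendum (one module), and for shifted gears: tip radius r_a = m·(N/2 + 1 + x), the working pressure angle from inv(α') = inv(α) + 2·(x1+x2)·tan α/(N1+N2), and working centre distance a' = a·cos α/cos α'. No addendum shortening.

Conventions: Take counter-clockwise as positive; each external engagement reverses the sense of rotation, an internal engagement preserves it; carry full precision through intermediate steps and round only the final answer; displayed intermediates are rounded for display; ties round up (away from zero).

1.4575

class = single-mesh tooth geometry [involute pair 16T × 46T, m = 4.779]
base radii: r_b1 = 34.734642, r_b2 = 99.862097
tip radii: r_a1 = 43.011000, r_a2 = 114.696000
no profile shift: α' = α, a' = a
action lengths: √(r_a1²−r_b1²) = 25.366331, √(r_a2²−r_b2²) = 56.415726
base pitch p_b = π·m·cos α = 13.640262
CR = (25.366331 + 56.415726 − 148.149000·sin 24.69800°)/13.640262 = 1.457462
contact ratio ≈ 1.4575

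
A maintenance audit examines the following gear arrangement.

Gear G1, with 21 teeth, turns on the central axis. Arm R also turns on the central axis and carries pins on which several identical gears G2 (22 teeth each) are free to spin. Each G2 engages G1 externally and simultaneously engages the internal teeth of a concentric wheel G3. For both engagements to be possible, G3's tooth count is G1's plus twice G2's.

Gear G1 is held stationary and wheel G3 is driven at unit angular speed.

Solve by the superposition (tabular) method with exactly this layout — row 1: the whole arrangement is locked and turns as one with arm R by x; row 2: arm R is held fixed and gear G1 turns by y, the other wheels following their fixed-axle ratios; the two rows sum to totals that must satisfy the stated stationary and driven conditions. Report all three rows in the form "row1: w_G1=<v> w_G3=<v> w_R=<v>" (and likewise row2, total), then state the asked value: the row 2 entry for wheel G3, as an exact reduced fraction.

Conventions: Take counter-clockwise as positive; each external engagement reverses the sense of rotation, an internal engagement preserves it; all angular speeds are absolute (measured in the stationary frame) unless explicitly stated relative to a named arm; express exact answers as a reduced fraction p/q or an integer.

recognized (axles ride arm R): planetary set, 21/22/65 teeth
row 1 — lock + rotate with arm: ω_sun = ω_ring = ω_arm = x
row 2 (arm held, sun turns y): ω_ring = −(21/65)·y, ω_arm = 0
boundary: total ω_sun = x + y = 0 and total ω_ring = x − (21/65)·y = 1  ⇒  y = -65/86, x = 65/86
row 2 ring = −(21/65)·(-65/86) = 21/86
totals (row 1 + row 2): sun 65/86 + (-65/86) = 0, ring 65/86 + 21/86 = 1, arm 65/86 + 0 = 65/86
asked cell (row2, ring) = 21/86

row1: w_G1=65/86 w_G3=65/86 w_R=65/86
row2: w_G1=-65/86 w_G3=21/86 w_R=0
total: w_G1=0 w_G3=1 w_R=65/86
asked value: 21/86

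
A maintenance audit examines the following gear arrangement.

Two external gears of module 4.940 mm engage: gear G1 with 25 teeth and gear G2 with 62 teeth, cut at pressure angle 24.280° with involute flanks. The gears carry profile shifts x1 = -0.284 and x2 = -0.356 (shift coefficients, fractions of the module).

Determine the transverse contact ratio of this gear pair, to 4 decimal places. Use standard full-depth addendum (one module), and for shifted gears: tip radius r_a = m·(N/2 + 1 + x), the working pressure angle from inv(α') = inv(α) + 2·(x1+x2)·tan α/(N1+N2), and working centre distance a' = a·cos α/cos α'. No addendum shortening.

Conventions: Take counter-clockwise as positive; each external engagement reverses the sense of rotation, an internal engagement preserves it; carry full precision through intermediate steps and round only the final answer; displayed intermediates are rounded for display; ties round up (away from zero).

recognized (one external pair, fixed centres): single-mesh tooth geometry, m = 4.940, N1 = 25, N2 = 62
base radii: r_b1 = 56.288019, r_b2 = 139.594287
tip radii: r_a1 = 65.287040, r_a2 = 156.321360
inv(α') = inv(24.280°) + 2·(-0.284-0.356)·tan α/(25+62) = 0.02069438  ⇒  α' = 22.22235°
a' = a·cos α / cos α' = 214.8900·cos 24.280°/cos 22.22235° = 211.599232
action lengths: √(r_a1²−r_b1²) = 33.076525, √(r_a2²−r_b2²) = 70.354833
base pitch p_b = π·m·cos α = 14.146722
CR = (33.076525 + 70.354833 − 211.599232·sin 22.22235°)/14.146722 = 1.654385
contact ratio ≈ 1.6544

1.6544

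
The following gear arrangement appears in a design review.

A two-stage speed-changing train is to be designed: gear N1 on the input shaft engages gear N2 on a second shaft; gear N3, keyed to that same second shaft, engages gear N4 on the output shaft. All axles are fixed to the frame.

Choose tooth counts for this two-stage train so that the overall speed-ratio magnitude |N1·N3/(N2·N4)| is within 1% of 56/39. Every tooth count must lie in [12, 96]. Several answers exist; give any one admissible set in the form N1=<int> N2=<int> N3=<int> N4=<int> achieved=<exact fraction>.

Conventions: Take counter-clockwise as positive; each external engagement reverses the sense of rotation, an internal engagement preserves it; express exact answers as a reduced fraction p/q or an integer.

2-stage fixed-axis compound train for ratio 56/39
target = 56/39 in lowest terms: an exact hit needs N1·N3 = k·56 and N2·N4 = k·39 for one integer k, every count in [12, 96]; additionally prefer no 1:1 stage (N1 ≠ N2, N3 ≠ N4)
k = 1…3: no 1:1-free in-range split of k·56 and k·39 into factor pairs; take k = 4
k = 4: N1·N3 = 224 = 14·16, N2·N4 = 156 = 12·13
achieved = 14·16/(12·13) = 56/39; |achieved − target| = 0 ≤ 14/975 ✓

N1=14 N2=12 N3=16 N4=13 achieved=56/39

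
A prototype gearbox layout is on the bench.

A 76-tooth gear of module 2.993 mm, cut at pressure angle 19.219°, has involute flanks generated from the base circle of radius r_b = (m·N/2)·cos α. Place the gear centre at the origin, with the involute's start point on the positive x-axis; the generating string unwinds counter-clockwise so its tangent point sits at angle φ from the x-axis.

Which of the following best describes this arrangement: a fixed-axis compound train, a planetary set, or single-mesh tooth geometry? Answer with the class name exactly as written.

single-mesh tooth geometry

recognized (one wheel, involute flank): single-mesh tooth geometry, m = 2.993, N = 76
classification: single-mesh tooth geometry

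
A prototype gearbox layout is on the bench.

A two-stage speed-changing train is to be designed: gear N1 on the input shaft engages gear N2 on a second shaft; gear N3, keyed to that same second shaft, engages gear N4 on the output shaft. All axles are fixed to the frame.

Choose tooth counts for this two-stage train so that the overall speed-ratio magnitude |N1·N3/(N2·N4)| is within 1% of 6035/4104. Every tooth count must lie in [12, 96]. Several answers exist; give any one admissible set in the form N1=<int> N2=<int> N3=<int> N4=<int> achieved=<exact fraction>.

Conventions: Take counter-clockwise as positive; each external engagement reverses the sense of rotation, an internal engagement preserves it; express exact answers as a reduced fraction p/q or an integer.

design class (target 6035/4104): fixed-axis compound train
target = 6035/4104 in lowest terms: an exact hit needs N1·N3 = k·6035 and N2·N4 = k·4104 for one integer k, every count in [12, 96]; additionally prefer no 1:1 stage (N1 ≠ N2, N3 ≠ N4)
k = 1: N1·N3 = 6035 = 71·85, N2·N4 = 4104 = 54·76
achieved = 71·85/(54·76) = 6035/4104; |achieved − target| = 0 ≤ 1207/82080 ✓

N1=71 N2=54 N3=85 N4=76 achieved=6035/4104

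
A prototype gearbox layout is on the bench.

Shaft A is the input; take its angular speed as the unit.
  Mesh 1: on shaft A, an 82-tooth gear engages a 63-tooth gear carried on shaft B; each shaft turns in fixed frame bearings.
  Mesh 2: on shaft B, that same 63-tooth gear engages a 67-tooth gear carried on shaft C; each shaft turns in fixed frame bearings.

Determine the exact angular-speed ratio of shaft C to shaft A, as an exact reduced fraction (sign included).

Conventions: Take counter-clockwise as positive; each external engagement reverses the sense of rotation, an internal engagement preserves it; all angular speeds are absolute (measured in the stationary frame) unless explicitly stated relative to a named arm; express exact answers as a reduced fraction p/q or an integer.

class = fixed-axis compound train [2 meshes; 2 ratios multiply, 2 sense flips]
mesh 1 [82T→63T]: running ratio 82/63, sense −
mesh 2 [63T→67T]: running ratio 82/67, sense +
ω_out/ω_in = 82/67

82/67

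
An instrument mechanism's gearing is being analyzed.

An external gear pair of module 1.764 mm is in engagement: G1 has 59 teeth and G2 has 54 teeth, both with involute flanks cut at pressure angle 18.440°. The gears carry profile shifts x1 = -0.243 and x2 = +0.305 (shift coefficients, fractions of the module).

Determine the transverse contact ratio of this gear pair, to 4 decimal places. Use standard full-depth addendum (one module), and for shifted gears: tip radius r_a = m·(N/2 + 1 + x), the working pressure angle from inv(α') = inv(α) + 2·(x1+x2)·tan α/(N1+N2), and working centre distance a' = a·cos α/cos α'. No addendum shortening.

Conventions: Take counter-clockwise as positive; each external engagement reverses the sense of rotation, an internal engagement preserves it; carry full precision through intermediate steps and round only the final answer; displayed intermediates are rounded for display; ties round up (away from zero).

class = single-mesh tooth geometry [involute pair 59T × 54T, m = 1.764]
base radii: r_b1 = 49.366131, r_b2 = 45.182560
tip radii: r_a1 = 53.373348, r_a2 = 49.930020
inv(α') = inv(18.440°) + 2·(-0.243+0.305)·tan α/(59+54) = 0.01195847  ⇒  α' = 18.62653°
a' = a·cos α / cos α' = 99.6660·cos 18.440°/cos 18.62653° = 99.774836
action lengths: √(r_a1²−r_b1²) = 20.290378, √(r_a2²−r_b2²) = 21.249545
base pitch p_b = π·m·cos α = 5.257230
CR = (20.290378 + 21.249545 − 99.774836·sin 18.62653°)/5.257230 = 1.839757
contact ratio ≈ 1.8398

1.8398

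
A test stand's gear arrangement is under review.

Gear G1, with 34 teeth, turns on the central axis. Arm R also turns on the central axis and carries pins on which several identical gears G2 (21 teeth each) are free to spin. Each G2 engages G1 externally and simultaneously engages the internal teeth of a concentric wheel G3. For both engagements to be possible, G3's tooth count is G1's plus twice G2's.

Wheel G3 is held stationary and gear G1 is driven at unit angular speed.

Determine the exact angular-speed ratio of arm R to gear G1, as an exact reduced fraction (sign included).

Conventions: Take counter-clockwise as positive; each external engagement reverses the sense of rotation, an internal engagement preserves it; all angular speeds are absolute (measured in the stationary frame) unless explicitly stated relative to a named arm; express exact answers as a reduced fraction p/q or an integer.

topology: planetary set — G1 34T / G2 21T / G3 76T, arm = carrier (Willis)
ring teeth: 34 + 2·21 = 76
34(ω_sun−ω_arm) = −76(ω_ring−ω_arm),  ω_ring = 0, ω_sun = 1
34(1−ω_arm) = −76(0−ω_arm)  ⇒  110·ω_arm = 34  ⇒  ω_arm = 17/55
ω_out/ω_in = 17/55

17/55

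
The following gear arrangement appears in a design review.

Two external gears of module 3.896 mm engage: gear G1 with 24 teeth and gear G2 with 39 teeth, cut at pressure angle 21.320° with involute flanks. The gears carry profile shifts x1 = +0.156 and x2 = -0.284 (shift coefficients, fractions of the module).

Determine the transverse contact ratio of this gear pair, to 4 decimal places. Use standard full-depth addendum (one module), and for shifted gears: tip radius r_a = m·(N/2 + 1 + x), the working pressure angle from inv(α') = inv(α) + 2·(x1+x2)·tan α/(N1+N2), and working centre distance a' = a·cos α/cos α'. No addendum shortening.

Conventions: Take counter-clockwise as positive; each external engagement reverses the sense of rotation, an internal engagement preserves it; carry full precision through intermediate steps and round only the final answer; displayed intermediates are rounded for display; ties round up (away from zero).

topology: single-mesh involute geometry — m = 3.896, 24T/39T pair
base radii: r_b1 = 43.552498, r_b2 = 70.772808
tip radii: r_a1 = 51.255776, r_a2 = 78.761536
inv(α') = inv(21.320°) + 2·(+0.156-0.284)·tan α/(24+39) = 0.01659577  ⇒  α' = 20.70418°
a' = a·cos α / cos α' = 122.7240·cos 21.320°/cos 20.70418° = 122.218382
action lengths: √(r_a1²−r_b1²) = 27.024702, √(r_a2²−r_b2²) = 34.562829
base pitch p_b = π·m·cos α = 11.402017
CR = (27.024702 + 34.562829 − 122.218382·sin 20.70418°)/11.402017 = 1.611826
contact ratio ≈ 1.6118

1.6118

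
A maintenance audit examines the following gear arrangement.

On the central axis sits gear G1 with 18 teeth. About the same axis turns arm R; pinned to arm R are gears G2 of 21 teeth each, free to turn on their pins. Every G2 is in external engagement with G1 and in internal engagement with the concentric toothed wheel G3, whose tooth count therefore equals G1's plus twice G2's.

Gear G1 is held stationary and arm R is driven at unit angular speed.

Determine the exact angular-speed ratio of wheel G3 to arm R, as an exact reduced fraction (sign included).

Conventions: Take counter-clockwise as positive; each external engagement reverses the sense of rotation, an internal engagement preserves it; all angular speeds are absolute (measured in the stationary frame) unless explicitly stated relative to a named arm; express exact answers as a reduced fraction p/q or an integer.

topology: planetary set — G1 18T / G2 21T / G3 60T, arm = carrier (Willis)
ring teeth: 18 + 2·21 = 60
18(ω_sun−ω_arm) = −60(ω_ring−ω_arm),  ω_sun = 0, ω_arm = 1
ω_ring = 1 − (18/60)(0−1) = 13/10
ω_out/ω_in = 13/10

13/10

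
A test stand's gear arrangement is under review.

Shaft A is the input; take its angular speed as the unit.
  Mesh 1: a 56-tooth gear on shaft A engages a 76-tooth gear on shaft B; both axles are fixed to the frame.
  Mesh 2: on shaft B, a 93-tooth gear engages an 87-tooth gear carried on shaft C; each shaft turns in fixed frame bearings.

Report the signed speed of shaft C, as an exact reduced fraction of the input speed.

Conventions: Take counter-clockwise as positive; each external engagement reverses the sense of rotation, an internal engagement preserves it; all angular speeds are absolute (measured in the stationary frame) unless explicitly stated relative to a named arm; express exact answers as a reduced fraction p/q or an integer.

434/551

2-mesh fixed-axis compound train (all bearings frame-fixed)
mesh 1 [56T→76T]: |ω|/ω_in = 1×56/76 = 14/19, sense flips to −
mesh 2 [93T→87T]: |ω|/ω_in = (14/19)×93/87 = 434/551, sense flips to +
signed output speed (× input speed) = 434/551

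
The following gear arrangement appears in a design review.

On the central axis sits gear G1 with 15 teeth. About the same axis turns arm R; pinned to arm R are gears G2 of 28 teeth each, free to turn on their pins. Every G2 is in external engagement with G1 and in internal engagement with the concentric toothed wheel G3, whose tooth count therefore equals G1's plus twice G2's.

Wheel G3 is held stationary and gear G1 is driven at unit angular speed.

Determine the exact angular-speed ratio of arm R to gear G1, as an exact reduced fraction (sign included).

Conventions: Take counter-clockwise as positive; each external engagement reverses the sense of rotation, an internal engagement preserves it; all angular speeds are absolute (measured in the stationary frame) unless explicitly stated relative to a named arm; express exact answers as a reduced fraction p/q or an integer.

15/86

planetary set (15T centre, 28T on arm, 71T internal) — Willis relation
ring teeth: 15 + 2·28 = 71
15(ω_sun−ω_arm) = −71(ω_ring−ω_arm),  ω_ring = 0, ω_sun = 1
15(1−ω_arm) = −71(0−ω_arm)  ⇒  86·ω_arm = 15  ⇒  ω_arm = 15/86
ω_out/ω_in = 15/86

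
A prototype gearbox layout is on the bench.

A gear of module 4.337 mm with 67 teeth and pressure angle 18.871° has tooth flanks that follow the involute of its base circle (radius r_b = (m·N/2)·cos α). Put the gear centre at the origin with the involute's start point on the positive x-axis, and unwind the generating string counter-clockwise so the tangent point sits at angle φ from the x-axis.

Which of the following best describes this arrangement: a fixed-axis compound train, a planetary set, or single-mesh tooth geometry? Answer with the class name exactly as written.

single-mesh tooth geometry

class = single-mesh tooth geometry [base-circle involute, m = 4.337, 67T]
classification: single-mesh tooth geometry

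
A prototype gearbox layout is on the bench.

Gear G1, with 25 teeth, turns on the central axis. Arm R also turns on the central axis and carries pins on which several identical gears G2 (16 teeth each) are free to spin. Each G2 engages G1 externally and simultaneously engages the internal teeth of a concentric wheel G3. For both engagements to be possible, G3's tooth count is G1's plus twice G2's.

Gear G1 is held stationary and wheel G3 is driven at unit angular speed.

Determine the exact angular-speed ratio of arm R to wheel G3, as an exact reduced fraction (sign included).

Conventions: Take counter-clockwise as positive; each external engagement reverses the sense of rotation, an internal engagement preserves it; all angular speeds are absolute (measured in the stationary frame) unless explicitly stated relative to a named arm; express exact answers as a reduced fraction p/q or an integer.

planetary set (25T centre, 16T on arm, 57T internal) — Willis relation
ring teeth: 25 + 2·16 = 57
25(ω_sun−ω_arm) = −57(ω_ring−ω_arm),  ω_sun = 0, ω_ring = 1
25(0−ω_arm) = −57(1−ω_arm)  ⇒  82·ω_arm = 57  ⇒  ω_arm = 57/82
ω_out/ω_in = 57/82

57/82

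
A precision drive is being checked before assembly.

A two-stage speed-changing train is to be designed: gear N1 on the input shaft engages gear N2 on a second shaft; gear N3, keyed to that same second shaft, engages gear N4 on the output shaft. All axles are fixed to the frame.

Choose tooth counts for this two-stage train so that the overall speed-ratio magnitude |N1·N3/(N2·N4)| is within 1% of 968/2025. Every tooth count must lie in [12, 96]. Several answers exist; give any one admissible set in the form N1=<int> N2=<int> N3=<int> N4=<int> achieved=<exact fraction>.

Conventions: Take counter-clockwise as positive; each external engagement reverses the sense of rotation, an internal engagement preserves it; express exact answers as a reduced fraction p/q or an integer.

N1=22 N2=25 N3=44 N4=81 achieved=968/2025

topology: fixed-axis compound train — 2 stages, target 968/2025
target = 968/2025 in lowest terms: an exact hit needs N1·N3 = k·968 and N2·N4 = k·2025 for one integer k, every count in [12, 96]; additionally prefer no 1:1 stage (N1 ≠ N2, N3 ≠ N4)
k = 1: N1·N3 = 968 = 22·44, N2·N4 = 2025 = 25·81
achieved = 22·44/(25·81) = 968/2025; |achieved − target| = 0 ≤ 242/50625 ✓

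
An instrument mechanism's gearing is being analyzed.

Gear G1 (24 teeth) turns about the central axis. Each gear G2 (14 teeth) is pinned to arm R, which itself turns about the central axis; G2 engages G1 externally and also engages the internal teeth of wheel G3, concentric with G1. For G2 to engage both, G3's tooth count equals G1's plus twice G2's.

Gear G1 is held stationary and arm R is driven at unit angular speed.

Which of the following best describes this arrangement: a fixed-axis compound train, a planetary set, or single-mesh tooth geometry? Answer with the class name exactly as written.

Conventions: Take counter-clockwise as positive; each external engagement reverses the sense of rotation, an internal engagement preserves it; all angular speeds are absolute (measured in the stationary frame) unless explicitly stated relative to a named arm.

planetary set (24T centre, 14T on arm, 52T internal) — Willis relation
classification: planetary set

planetary set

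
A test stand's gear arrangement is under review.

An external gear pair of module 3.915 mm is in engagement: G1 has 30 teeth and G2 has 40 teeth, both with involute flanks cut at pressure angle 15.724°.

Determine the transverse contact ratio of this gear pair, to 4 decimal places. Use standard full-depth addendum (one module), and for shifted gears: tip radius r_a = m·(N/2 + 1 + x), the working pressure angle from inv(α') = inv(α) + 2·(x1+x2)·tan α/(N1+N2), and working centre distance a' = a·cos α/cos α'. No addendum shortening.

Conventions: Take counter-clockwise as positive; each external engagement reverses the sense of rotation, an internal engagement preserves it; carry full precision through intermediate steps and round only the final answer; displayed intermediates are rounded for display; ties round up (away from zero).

1.9172

single-mesh involute tooth geometry (30T engaging 40T at module 3.915)
base radii: r_b1 = 56.527411, r_b2 = 75.369882
tip radii: r_a1 = 62.640000, r_a2 = 82.215000
no profile shift: α' = α, a' = a
action lengths: √(r_a1²−r_b1²) = 26.989282, √(r_a2²−r_b2²) = 32.843373
base pitch p_b = π·m·cos α = 11.839073
CR = (26.989282 + 32.843373 − 137.025000·sin 15.72400°)/11.839073 = 1.917243
contact ratio ≈ 1.9172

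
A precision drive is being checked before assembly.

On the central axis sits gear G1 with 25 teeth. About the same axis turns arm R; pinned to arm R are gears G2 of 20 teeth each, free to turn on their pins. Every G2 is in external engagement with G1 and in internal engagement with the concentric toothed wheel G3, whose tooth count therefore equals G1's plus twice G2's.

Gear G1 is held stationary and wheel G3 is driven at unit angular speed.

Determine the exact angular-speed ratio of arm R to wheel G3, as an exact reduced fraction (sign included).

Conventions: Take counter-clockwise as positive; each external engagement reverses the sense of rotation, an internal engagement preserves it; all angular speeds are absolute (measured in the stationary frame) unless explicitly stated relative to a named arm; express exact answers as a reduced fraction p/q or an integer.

13/18

planetary set (25T centre, 20T on arm, 65T internal) — Willis relation
ring teeth: 25 + 2·20 = 65
25(ω_sun−ω_arm) = −65(ω_ring−ω_arm),  ω_sun = 0, ω_ring = 1
25(0−ω_arm) = −65(1−ω_arm)  ⇒  90·ω_arm = 65  ⇒  ω_arm = 13/18
ω_out/ω_in = 13/18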